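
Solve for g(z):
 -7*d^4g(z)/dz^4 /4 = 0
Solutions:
 g(z) = C1 + C2*z + C3*z^2 + C4*z^3


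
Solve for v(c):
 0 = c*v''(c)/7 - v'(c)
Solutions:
 v(c) = C1 + C2*c^8


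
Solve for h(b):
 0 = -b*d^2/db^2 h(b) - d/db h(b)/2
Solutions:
 h(b) = C1 + C2*sqrt(b)


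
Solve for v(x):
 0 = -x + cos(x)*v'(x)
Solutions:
 v(x) = C1 + Integral(x/cos(x), x)


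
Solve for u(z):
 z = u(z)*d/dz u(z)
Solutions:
 u(z) = -sqrt(C1 + z^2)
 u(z) = sqrt(C1 + z^2)


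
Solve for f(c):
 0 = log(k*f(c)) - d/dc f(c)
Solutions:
 li(k*f(c))/k = C1 + c


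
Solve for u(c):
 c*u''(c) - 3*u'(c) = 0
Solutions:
 u(c) = C1 + C2*c^4


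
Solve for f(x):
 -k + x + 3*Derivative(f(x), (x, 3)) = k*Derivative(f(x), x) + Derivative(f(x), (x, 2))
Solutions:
 f(x) = C1 + C2*exp(x*(1 - sqrt(12*k + 1))/6) + C3*exp(x*(sqrt(12*k + 1) + 1)/6) - x + x^2/(2*k) - x/k^2


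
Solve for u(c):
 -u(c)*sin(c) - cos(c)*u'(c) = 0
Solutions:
 u(c) = C1*cos(c)


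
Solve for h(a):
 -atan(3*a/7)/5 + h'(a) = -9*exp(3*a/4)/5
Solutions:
 h(a) = C1 + a*atan(3*a/7)/5 - 12*exp(3*a/4)/5 - 7*log(9*a^2 + 49)/30


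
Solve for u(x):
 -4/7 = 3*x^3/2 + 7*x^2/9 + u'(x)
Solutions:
 u(x) = C1 - 3*x^4/8 - 7*x^3/27 - 4*x/7


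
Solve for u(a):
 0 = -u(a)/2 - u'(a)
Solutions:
 u(a) = C1*exp(-a/2)


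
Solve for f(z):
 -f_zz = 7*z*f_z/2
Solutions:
 f(z) = C1 + C2*erf(sqrt(7)*z/2)


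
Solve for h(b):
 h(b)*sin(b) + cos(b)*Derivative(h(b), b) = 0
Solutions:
 h(b) = C1*cos(b)


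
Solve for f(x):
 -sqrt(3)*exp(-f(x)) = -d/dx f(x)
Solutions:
 f(x) = log(C1 + sqrt(3)*x)


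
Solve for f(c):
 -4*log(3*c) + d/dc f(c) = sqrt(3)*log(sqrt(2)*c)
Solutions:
 f(c) = C1 + sqrt(3)*c*log(c) + 4*c*log(c) - 4*c - sqrt(3)*c + c*log(81*2^(sqrt(3)/2))


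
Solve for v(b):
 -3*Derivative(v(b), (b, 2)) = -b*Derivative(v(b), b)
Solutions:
 v(b) = C1 + C2*erfi(sqrt(6)*b/6)


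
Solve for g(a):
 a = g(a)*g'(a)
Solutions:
 g(a) = -sqrt(C1 + a^2)
 g(a) = sqrt(C1 + a^2)


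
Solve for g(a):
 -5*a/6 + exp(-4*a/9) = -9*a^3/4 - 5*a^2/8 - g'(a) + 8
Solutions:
 g(a) = C1 - 9*a^4/16 - 5*a^3/24 + 5*a^2/12 + 8*a + 9*exp(-4*a/9)/4


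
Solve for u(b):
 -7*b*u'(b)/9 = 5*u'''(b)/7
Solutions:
 u(b) = C1 + Integral(C2*airyai(-7^(2/3)*75^(1/3)*b/15) + C3*airybi(-7^(2/3)*75^(1/3)*b/15), b)


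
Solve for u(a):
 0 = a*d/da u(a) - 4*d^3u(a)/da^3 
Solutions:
 u(a) = C1 + Integral(C2*airyai(2^(1/3)*a/2) + C3*airybi(2^(1/3)*a/2), a)


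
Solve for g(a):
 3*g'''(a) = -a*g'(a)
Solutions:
 g(a) = C1 + Integral(C2*airyai(-3^(2/3)*a/3) + C3*airybi(-3^(2/3)*a/3), a)


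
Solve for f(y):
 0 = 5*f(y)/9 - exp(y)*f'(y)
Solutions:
 f(y) = C1*exp(-5*exp(-y)/9)


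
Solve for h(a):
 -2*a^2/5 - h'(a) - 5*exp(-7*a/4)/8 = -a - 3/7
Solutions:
 h(a) = C1 - 2*a^3/15 + a^2/2 + 3*a/7 + 5*exp(-7*a/4)/14


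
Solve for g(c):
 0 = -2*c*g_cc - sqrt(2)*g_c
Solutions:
 g(c) = C1 + C2*c^(1 - sqrt(2)/2)


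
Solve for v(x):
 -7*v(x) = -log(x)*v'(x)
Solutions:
 v(x) = C1*exp(7*li(x))


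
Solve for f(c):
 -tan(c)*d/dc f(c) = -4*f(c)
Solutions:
 f(c) = C1*sin(c)^4


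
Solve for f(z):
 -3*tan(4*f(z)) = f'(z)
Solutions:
 f(z) = -asin(C1*exp(-12*z))/4 + pi/4
 f(z) = asin(C1*exp(-12*z))/4


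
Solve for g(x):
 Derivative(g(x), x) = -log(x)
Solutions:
 g(x) = C1 - x*log(x) + x


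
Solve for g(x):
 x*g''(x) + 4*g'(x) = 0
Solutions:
 g(x) = C1 + C2/x^3


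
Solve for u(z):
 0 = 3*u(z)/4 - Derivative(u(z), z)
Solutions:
 u(z) = C1*exp(3*z/4)


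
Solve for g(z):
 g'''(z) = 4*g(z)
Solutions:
 g(z) = C3*exp(2^(2/3)*z) + (C1*sin(2^(2/3)*sqrt(3)*z/2) + C2*cos(2^(2/3)*sqrt(3)*z/2))*exp(-2^(2/3)*z/2)


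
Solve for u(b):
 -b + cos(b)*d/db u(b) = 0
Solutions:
 u(b) = C1 + Integral(b/cos(b), b)


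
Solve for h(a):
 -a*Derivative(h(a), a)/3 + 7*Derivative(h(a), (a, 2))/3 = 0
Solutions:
 h(a) = C1 + C2*erfi(sqrt(14)*a/14)


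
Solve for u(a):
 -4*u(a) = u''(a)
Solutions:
 u(a) = C1*sin(2*a) + C2*cos(2*a)


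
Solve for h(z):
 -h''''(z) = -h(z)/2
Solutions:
 h(z) = C1*exp(-2^(3/4)*z/2) + C2*exp(2^(3/4)*z/2) + C3*sin(2^(3/4)*z/2) + C4*cos(2^(3/4)*z/2)


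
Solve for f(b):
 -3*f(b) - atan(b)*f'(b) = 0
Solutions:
 f(b) = C1*exp(-3*Integral(1/atan(b), b))


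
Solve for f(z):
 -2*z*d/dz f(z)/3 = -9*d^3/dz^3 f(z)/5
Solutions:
 f(z) = C1 + Integral(C2*airyai(10^(1/3)*z/3) + C3*airybi(10^(1/3)*z/3), z)


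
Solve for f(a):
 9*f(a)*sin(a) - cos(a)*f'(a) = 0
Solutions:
 f(a) = C1/cos(a)^9


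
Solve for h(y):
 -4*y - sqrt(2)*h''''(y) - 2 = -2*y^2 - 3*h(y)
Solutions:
 h(y) = C1*exp(-2^(7/8)*3^(1/4)*y/2) + C2*exp(2^(7/8)*3^(1/4)*y/2) + C3*sin(2^(7/8)*3^(1/4)*y/2) + C4*cos(2^(7/8)*3^(1/4)*y/2) - 2*y^2/3 + 4*y/3 + 2/3


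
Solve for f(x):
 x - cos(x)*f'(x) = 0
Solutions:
 f(x) = C1 + Integral(x/cos(x), x)


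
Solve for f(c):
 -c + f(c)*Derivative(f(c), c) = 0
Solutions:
 f(c) = -sqrt(C1 + c^2)
 f(c) = sqrt(C1 + c^2)


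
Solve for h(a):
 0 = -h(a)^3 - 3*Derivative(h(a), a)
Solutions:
 h(a) = -sqrt(6)*sqrt(-1/(C1 - a))/2
 h(a) = sqrt(6)*sqrt(-1/(C1 - a))/2


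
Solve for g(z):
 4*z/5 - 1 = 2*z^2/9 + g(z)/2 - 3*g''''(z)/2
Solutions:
 g(z) = C1*exp(-3^(3/4)*z/3) + C2*exp(3^(3/4)*z/3) + C3*sin(3^(3/4)*z/3) + C4*cos(3^(3/4)*z/3) - 4*z^2/9 + 8*z/5 - 2


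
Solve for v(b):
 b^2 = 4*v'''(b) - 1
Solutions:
 v(b) = C1 + C2*b + C3*b^2 + b^5/240 + b^3/24


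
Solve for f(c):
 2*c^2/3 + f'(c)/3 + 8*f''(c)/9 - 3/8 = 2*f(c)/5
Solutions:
 f(c) = C1*exp(3*c*(-5 + sqrt(345))/80) + C2*exp(-3*c*(5 + sqrt(345))/80) + 5*c^2/3 + 25*c/9 + 1265/144


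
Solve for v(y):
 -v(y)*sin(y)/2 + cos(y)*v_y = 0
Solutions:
 v(y) = C1/sqrt(cos(y))


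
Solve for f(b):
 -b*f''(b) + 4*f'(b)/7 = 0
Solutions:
 f(b) = C1 + C2*b^(11/7)


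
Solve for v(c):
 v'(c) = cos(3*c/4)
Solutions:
 v(c) = C1 + 4*sin(3*c/4)/3


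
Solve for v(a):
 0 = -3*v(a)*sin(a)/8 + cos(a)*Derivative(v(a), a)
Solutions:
 v(a) = C1/cos(a)^(3/8)


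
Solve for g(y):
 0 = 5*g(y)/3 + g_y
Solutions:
 g(y) = C1*exp(-5*y/3)


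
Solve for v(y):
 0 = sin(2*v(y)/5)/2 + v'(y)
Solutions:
 y/2 + 5*log(cos(2*v(y)/5) - 1)/4 - 5*log(cos(2*v(y)/5) + 1)/4 = C1


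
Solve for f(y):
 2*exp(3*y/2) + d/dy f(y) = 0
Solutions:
 f(y) = C1 - 4*exp(3*y/2)/3


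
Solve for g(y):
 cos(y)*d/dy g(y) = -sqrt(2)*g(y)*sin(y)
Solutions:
 g(y) = C1*cos(y)^(sqrt(2))


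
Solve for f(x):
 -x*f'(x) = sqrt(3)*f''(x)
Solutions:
 f(x) = C1 + C2*erf(sqrt(2)*3^(3/4)*x/6)


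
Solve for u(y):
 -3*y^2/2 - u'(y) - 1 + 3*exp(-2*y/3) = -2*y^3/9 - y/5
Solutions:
 u(y) = C1 + y^4/18 - y^3/2 + y^2/10 - y - 9*exp(-2*y/3)/2


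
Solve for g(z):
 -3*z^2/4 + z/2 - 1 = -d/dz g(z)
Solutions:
 g(z) = C1 + z^3/4 - z^2/4 + z


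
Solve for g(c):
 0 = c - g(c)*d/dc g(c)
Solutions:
 g(c) = -sqrt(C1 + c^2)
 g(c) = sqrt(C1 + c^2)


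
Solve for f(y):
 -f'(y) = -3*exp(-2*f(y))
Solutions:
 f(y) = log(-sqrt(C1 + 6*y))
 f(y) = log(C1 + 6*y)/2


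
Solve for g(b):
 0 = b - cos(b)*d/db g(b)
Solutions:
 g(b) = C1 + Integral(b/cos(b), b)


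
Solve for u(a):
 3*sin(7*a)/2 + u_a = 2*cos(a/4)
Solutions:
 u(a) = C1 + 8*sin(a/4) + 3*cos(7*a)/14


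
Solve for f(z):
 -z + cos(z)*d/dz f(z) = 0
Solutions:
 f(z) = C1 + Integral(z/cos(z), z)


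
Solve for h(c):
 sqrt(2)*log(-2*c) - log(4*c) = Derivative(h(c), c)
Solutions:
 h(c) = C1 - c*(1 - sqrt(2))*log(c) + c*(-sqrt(2) - 2*log(2) + sqrt(2)*log(2) + 1 + sqrt(2)*I*pi)


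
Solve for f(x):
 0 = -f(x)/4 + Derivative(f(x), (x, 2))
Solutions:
 f(x) = C1*exp(-x/2) + C2*exp(x/2)


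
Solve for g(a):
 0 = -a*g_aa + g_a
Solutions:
 g(a) = C1 + C2*a^2


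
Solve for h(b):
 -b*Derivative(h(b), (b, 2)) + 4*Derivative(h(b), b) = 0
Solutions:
 h(b) = C1 + C2*b^5


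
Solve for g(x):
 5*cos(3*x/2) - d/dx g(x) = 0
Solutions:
 g(x) = C1 + 10*sin(3*x/2)/3


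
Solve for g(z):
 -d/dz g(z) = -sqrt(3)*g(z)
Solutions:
 g(z) = C1*exp(sqrt(3)*z)


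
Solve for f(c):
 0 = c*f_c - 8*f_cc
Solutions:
 f(c) = C1 + C2*erfi(c/4)


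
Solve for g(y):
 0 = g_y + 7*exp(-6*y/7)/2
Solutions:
 g(y) = C1 + 49*exp(-6*y/7)/12


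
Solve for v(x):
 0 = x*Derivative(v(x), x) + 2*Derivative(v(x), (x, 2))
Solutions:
 v(x) = C1 + C2*erf(x/2)


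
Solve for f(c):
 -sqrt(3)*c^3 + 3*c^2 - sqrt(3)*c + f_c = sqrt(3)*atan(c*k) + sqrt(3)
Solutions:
 f(c) = C1 + sqrt(3)*c^4/4 - c^3 + sqrt(3)*c^2/2 + sqrt(3)*c + sqrt(3)*Piecewise((c*atan(c*k) - log(c^2*k^2 + 1)/(2*k), Ne(k, 0)), (0, True))


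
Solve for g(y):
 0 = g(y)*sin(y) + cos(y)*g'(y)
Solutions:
 g(y) = C1*cos(y)


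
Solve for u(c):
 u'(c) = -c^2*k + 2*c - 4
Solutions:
 u(c) = C1 - c^3*k/3 + c^2 - 4*c


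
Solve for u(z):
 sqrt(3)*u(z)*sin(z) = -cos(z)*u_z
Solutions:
 u(z) = C1*cos(z)^(sqrt(3))


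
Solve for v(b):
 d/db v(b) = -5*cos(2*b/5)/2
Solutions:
 v(b) = C1 - 25*sin(2*b/5)/4


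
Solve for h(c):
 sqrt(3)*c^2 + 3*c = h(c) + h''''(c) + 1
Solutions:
 h(c) = sqrt(3)*c^2 + 3*c + (C1*sin(sqrt(2)*c/2) + C2*cos(sqrt(2)*c/2))*exp(-sqrt(2)*c/2) + (C3*sin(sqrt(2)*c/2) + C4*cos(sqrt(2)*c/2))*exp(sqrt(2)*c/2) - 1


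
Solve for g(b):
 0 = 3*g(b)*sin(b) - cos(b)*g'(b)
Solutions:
 g(b) = C1/cos(b)^3


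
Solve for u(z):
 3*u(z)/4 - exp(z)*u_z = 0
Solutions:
 u(z) = C1*exp(-3*exp(-z)/4)


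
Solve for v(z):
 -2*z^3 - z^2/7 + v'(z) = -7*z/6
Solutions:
 v(z) = C1 + z^4/2 + z^3/21 - 7*z^2/12


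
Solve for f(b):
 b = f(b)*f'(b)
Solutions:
 f(b) = -sqrt(C1 + b^2)
 f(b) = sqrt(C1 + b^2)


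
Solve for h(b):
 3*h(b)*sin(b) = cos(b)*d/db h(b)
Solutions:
 h(b) = C1/cos(b)^3


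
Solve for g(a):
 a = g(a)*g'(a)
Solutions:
 g(a) = -sqrt(C1 + a^2)
 g(a) = sqrt(C1 + a^2)


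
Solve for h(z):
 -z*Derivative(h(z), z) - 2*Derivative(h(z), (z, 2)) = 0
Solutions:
 h(z) = C1 + C2*erf(z/2)


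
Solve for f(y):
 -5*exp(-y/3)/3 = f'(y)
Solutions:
 f(y) = C1 + 5*exp(-y/3)


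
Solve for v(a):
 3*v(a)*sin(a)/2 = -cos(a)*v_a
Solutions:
 v(a) = C1*cos(a)^(3/2)


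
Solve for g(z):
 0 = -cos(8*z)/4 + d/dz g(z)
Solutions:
 g(z) = C1 + sin(8*z)/32


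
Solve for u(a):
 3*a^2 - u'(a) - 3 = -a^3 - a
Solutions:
 u(a) = C1 + a^4/4 + a^3 + a^2/2 - 3*a


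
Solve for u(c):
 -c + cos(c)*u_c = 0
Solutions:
 u(c) = C1 + Integral(c/cos(c), c)


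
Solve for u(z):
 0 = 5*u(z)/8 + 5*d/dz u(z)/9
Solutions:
 u(z) = C1*exp(-9*z/8)


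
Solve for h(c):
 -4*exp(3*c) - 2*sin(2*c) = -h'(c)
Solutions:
 h(c) = C1 + 4*exp(3*c)/3 - cos(2*c)


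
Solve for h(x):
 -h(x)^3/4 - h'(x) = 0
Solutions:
 h(x) = -sqrt(2)*sqrt(-1/(C1 - x))
 h(x) = sqrt(2)*sqrt(-1/(C1 - x))


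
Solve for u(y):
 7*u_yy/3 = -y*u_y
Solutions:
 u(y) = C1 + C2*erf(sqrt(42)*y/14)


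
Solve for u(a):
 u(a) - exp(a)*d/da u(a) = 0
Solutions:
 u(a) = C1*exp(-exp(-a))


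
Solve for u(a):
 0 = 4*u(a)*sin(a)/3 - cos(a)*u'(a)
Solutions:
 u(a) = C1/cos(a)^(4/3)


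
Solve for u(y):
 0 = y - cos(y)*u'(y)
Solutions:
 u(y) = C1 + Integral(y/cos(y), y)


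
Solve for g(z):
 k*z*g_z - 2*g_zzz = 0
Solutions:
 g(z) = C1 + Integral(C2*airyai(2^(2/3)*k^(1/3)*z/2) + C3*airybi(2^(2/3)*k^(1/3)*z/2), z)


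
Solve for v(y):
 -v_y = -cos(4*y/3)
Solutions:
 v(y) = C1 + 3*sin(4*y/3)/4


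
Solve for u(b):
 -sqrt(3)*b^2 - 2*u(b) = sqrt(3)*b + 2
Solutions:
 u(b) = -sqrt(3)*b^2/2 - sqrt(3)*b/2 - 1


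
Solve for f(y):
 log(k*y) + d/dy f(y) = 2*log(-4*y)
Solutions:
 f(y) = C1 + y*(-log(-k) - 1 + 4*log(2)) + y*log(-y)


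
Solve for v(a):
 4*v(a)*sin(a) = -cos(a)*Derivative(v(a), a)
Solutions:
 v(a) = C1*cos(a)^4


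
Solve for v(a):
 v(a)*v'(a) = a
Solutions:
 v(a) = -sqrt(C1 + a^2)
 v(a) = sqrt(C1 + a^2)


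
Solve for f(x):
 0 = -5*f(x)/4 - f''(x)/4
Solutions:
 f(x) = C1*sin(sqrt(5)*x) + C2*cos(sqrt(5)*x)


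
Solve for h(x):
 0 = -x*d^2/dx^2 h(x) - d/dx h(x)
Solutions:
 h(x) = C1 + C2*log(x)


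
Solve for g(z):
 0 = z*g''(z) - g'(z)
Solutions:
 g(z) = C1 + C2*z^2


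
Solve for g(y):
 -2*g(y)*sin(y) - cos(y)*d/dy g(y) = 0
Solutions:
 g(y) = C1*cos(y)^2


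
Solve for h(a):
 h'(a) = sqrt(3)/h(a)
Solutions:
 h(a) = -sqrt(C1 + 2*sqrt(3)*a)
 h(a) = sqrt(C1 + 2*sqrt(3)*a)


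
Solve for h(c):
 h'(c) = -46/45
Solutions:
 h(c) = C1 - 46*c/45


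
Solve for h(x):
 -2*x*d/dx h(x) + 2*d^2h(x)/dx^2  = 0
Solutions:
 h(x) = C1 + C2*erfi(sqrt(2)*x/2)


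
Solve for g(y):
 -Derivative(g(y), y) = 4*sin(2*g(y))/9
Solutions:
 4*y/9 + log(cos(2*g(y)) - 1)/4 - log(cos(2*g(y)) + 1)/4 = C1


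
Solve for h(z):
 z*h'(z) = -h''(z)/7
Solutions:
 h(z) = C1 + C2*erf(sqrt(14)*z/2)


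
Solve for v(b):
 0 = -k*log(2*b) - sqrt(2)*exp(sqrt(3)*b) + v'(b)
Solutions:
 v(b) = C1 + b*k*log(b) + b*k*(-1 + log(2)) + sqrt(6)*exp(sqrt(3)*b)/3


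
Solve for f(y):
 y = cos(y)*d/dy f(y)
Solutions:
 f(y) = C1 + Integral(y/cos(y), y)


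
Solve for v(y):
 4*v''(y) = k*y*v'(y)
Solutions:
 v(y) = Piecewise((-sqrt(2)*sqrt(pi)*C1*erf(sqrt(2)*y*sqrt(-k)/4)/sqrt(-k) - C2, (k > 0) | (k < 0)), (-C1*y - C2, True))


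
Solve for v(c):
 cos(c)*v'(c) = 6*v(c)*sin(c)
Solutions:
 v(c) = C1/cos(c)^6


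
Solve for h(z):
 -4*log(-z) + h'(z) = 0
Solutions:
 h(z) = C1 + 4*z*log(-z) - 4*z


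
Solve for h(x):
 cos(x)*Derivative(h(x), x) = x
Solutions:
 h(x) = C1 + Integral(x/cos(x), x)


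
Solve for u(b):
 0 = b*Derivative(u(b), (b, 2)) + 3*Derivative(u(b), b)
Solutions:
 u(b) = C1 + C2/b^2


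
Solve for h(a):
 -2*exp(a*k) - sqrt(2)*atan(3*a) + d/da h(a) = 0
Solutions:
 h(a) = C1 + sqrt(2)*(a*atan(3*a) - log(9*a^2 + 1)/6) + 2*Piecewise((exp(a*k)/k, Ne(k, 0)), (a, True))


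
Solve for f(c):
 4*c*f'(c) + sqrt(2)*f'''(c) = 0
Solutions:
 f(c) = C1 + Integral(C2*airyai(-sqrt(2)*c) + C3*airybi(-sqrt(2)*c), c)


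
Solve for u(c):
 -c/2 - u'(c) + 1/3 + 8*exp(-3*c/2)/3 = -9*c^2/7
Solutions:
 u(c) = C1 + 3*c^3/7 - c^2/4 + c/3 - 16*exp(-3*c/2)/9


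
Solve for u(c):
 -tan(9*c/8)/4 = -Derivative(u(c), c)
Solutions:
 u(c) = C1 - 2*log(cos(9*c/8))/9


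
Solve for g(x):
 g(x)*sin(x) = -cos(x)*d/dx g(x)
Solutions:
 g(x) = C1*cos(x)


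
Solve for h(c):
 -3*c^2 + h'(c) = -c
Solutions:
 h(c) = C1 + c^3 - c^2/2


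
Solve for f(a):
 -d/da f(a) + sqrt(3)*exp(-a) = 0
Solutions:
 f(a) = C1 - sqrt(3)*exp(-a)


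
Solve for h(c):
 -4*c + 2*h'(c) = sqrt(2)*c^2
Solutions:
 h(c) = C1 + sqrt(2)*c^3/6 + c^2


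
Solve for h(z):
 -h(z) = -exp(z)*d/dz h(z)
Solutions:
 h(z) = C1*exp(-exp(-z))


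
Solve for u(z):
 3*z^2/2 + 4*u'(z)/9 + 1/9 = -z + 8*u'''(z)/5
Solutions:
 u(z) = C1 + C2*exp(-sqrt(10)*z/6) + C3*exp(sqrt(10)*z/6) - 9*z^3/8 - 9*z^2/8 - 491*z/20


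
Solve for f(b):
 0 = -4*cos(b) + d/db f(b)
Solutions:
 f(b) = C1 + 4*sin(b)


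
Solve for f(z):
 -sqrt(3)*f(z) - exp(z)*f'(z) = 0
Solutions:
 f(z) = C1*exp(sqrt(3)*exp(-z))


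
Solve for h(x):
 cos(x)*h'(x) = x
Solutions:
 h(x) = C1 + Integral(x/cos(x), x)


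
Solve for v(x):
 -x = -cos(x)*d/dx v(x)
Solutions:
 v(x) = C1 + Integral(x/cos(x), x)


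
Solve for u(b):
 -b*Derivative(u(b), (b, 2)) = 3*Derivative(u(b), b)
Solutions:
 u(b) = C1 + C2/b^2


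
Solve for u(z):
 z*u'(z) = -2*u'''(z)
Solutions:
 u(z) = C1 + Integral(C2*airyai(-2^(2/3)*z/2) + C3*airybi(-2^(2/3)*z/2), z)


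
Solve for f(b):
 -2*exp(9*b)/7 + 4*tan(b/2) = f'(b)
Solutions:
 f(b) = C1 - 2*exp(9*b)/63 - 8*log(cos(b/2))


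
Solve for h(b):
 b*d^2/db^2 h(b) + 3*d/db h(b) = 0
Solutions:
 h(b) = C1 + C2/b^2


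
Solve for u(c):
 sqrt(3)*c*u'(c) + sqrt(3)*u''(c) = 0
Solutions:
 u(c) = C1 + C2*erf(sqrt(2)*c/2)


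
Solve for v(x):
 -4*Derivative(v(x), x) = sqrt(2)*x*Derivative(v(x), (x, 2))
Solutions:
 v(x) = C1 + C2*x^(1 - 2*sqrt(2))


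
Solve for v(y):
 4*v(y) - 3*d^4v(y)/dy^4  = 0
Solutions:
 v(y) = C1*exp(-sqrt(2)*3^(3/4)*y/3) + C2*exp(sqrt(2)*3^(3/4)*y/3) + C3*sin(sqrt(2)*3^(3/4)*y/3) + C4*cos(sqrt(2)*3^(3/4)*y/3)


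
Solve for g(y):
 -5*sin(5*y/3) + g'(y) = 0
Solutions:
 g(y) = C1 - 3*cos(5*y/3)


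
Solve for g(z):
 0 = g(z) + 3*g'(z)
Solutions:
 g(z) = C1*exp(-z/3)


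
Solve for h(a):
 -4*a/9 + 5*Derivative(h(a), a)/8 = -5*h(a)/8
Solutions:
 h(a) = C1*exp(-a) + 32*a/45 - 32/45


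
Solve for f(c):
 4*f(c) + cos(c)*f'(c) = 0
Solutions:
 f(c) = C1*(sin(c)^2 - 2*sin(c) + 1)/(sin(c)^2 + 2*sin(c) + 1)


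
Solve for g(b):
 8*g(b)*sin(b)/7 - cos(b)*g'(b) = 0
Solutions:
 g(b) = C1/cos(b)^(8/7)


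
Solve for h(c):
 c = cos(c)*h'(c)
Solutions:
 h(c) = C1 + Integral(c/cos(c), c)


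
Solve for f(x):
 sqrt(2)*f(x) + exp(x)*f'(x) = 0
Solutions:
 f(x) = C1*exp(sqrt(2)*exp(-x))


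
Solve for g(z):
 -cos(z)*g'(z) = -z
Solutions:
 g(z) = C1 + Integral(z/cos(z), z)


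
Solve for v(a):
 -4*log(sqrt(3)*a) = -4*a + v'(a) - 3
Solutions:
 v(a) = C1 + 2*a^2 - 4*a*log(a) - a*log(9) + 7*a


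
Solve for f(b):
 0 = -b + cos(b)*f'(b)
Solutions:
 f(b) = C1 + Integral(b/cos(b), b)


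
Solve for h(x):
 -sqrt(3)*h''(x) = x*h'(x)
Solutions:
 h(x) = C1 + C2*erf(sqrt(2)*3^(3/4)*x/6)


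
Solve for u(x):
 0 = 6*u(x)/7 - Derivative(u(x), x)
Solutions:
 u(x) = C1*exp(6*x/7)


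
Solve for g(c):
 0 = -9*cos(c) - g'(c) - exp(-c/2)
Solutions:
 g(c) = C1 - 9*sin(c) + 2*exp(-c/2)


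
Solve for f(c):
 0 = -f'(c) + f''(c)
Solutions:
 f(c) = C1 + C2*exp(c)


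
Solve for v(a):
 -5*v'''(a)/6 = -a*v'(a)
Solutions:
 v(a) = C1 + Integral(C2*airyai(5^(2/3)*6^(1/3)*a/5) + C3*airybi(5^(2/3)*6^(1/3)*a/5), a)


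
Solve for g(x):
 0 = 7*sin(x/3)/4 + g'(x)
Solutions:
 g(x) = C1 + 21*cos(x/3)/4


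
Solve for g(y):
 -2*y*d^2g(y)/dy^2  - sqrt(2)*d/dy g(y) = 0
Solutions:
 g(y) = C1 + C2*y^(1 - sqrt(2)/2)


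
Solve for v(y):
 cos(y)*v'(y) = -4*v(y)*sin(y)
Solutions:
 v(y) = C1*cos(y)^4


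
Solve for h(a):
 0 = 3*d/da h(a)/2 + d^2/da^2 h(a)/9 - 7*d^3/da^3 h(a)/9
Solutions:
 h(a) = C1 + C2*exp(a*(1 - sqrt(379))/14) + C3*exp(a*(1 + sqrt(379))/14)


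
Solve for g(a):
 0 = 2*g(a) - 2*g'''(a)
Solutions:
 g(a) = C3*exp(a) + (C1*sin(sqrt(3)*a/2) + C2*cos(sqrt(3)*a/2))*exp(-a/2)


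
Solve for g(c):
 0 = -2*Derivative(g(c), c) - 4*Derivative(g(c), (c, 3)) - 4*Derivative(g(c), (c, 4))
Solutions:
 g(c) = C1 + C2*exp(c*(-4 + 2*2^(2/3)/(3*sqrt(105) + 31)^(1/3) + 2^(1/3)*(3*sqrt(105) + 31)^(1/3))/12)*sin(2^(1/3)*sqrt(3)*c*(-(3*sqrt(105) + 31)^(1/3) + 2*2^(1/3)/(3*sqrt(105) + 31)^(1/3))/12) + C3*exp(c*(-4 + 2*2^(2/3)/(3*sqrt(105) + 31)^(1/3) + 2^(1/3)*(3*sqrt(105) + 31)^(1/3))/12)*cos(2^(1/3)*sqrt(3)*c*(-(3*sqrt(105) + 31)^(1/3) + 2*2^(1/3)/(3*sqrt(105) + 31)^(1/3))/12) + C4*exp(-c*(2*2^(2/3)/(3*sqrt(105) + 31)^(1/3) + 2 + 2^(1/3)*(3*sqrt(105) + 31)^(1/3))/6)


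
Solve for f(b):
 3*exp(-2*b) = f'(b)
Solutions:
 f(b) = C1 - 3*exp(-2*b)/2


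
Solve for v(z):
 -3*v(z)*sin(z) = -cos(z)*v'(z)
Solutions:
 v(z) = C1/cos(z)^3


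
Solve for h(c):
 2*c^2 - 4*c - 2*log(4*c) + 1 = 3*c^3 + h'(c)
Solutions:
 h(c) = C1 - 3*c^4/4 + 2*c^3/3 - 2*c^2 - 2*c*log(c) - 4*c*log(2) + 3*c


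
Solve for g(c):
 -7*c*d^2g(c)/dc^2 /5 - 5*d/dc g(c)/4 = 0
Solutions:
 g(c) = C1 + C2*c^(3/28)


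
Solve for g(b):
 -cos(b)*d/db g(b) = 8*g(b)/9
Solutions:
 g(b) = C1*(sin(b) - 1)^(4/9)/(sin(b) + 1)^(4/9)


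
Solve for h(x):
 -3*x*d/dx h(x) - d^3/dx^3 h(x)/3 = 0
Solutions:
 h(x) = C1 + Integral(C2*airyai(-3^(2/3)*x) + C3*airybi(-3^(2/3)*x), x)


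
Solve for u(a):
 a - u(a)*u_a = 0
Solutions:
 u(a) = -sqrt(C1 + a^2)
 u(a) = sqrt(C1 + a^2)


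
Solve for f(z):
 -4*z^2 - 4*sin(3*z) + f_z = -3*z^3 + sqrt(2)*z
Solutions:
 f(z) = C1 - 3*z^4/4 + 4*z^3/3 + sqrt(2)*z^2/2 - 4*cos(3*z)/3


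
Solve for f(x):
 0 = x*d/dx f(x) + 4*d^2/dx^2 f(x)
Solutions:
 f(x) = C1 + C2*erf(sqrt(2)*x/4)


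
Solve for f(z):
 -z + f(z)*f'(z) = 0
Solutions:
 f(z) = -sqrt(C1 + z^2)
 f(z) = sqrt(C1 + z^2)


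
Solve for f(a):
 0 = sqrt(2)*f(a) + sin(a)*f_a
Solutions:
 f(a) = C1*(cos(a) + 1)^(sqrt(2)/2)/(cos(a) - 1)^(sqrt(2)/2)


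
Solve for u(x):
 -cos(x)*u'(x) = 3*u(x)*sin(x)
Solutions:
 u(x) = C1*cos(x)^3


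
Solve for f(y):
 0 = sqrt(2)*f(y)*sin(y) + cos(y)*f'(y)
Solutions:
 f(y) = C1*cos(y)^(sqrt(2))


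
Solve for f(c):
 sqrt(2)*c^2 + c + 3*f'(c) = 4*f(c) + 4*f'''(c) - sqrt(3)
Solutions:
 f(c) = C1*exp(c*((sqrt(15) + 4)^(-1/3) + (sqrt(15) + 4)^(1/3))/4)*sin(sqrt(3)*c*(-(sqrt(15) + 4)^(1/3) + (sqrt(15) + 4)^(-1/3))/4) + C2*exp(c*((sqrt(15) + 4)^(-1/3) + (sqrt(15) + 4)^(1/3))/4)*cos(sqrt(3)*c*(-(sqrt(15) + 4)^(1/3) + (sqrt(15) + 4)^(-1/3))/4) + C3*exp(-c*((sqrt(15) + 4)^(-1/3) + (sqrt(15) + 4)^(1/3))/2) + sqrt(2)*c^2/4 + c/4 + 3*sqrt(2)*c/8 + 3/16 + 9*sqrt(2)/32 + sqrt(3)/4


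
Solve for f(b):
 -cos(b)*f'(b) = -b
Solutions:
 f(b) = C1 + Integral(b/cos(b), b)


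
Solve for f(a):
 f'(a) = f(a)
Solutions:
 f(a) = C1*exp(a)


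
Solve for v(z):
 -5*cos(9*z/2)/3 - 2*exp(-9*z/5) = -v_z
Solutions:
 v(z) = C1 + 10*sin(9*z/2)/27 - 10*exp(-9*z/5)/9


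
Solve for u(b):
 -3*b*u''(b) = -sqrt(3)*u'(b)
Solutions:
 u(b) = C1 + C2*b^(sqrt(3)/3 + 1)


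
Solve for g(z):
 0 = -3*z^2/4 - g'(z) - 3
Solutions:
 g(z) = C1 - z^3/4 - 3*z


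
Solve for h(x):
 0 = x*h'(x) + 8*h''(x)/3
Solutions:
 h(x) = C1 + C2*erf(sqrt(3)*x/4)


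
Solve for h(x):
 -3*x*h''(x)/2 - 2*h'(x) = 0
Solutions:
 h(x) = C1 + C2/x^(1/3)


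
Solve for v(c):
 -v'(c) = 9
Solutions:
 v(c) = C1 - 9*c


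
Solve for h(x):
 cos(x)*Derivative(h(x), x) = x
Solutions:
 h(x) = C1 + Integral(x/cos(x), x)


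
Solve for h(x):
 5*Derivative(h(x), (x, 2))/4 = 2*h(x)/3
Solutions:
 h(x) = C1*exp(-2*sqrt(30)*x/15) + C2*exp(2*sqrt(30)*x/15)


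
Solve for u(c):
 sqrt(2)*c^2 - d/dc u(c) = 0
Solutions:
 u(c) = C1 + sqrt(2)*c^3/3


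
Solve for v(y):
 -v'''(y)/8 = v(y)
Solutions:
 v(y) = C3*exp(-2*y) + (C1*sin(sqrt(3)*y) + C2*cos(sqrt(3)*y))*exp(y)


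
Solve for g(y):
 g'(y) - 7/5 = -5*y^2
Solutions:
 g(y) = C1 - 5*y^3/3 + 7*y/5


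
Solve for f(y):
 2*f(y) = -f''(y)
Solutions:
 f(y) = C1*sin(sqrt(2)*y) + C2*cos(sqrt(2)*y)


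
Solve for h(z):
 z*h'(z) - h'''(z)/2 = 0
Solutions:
 h(z) = C1 + Integral(C2*airyai(2^(1/3)*z) + C3*airybi(2^(1/3)*z), z)


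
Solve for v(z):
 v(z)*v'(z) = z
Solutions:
 v(z) = -sqrt(C1 + z^2)
 v(z) = sqrt(C1 + z^2)


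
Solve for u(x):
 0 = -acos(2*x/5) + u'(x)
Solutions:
 u(x) = C1 + x*acos(2*x/5) - sqrt(25 - 4*x^2)/2


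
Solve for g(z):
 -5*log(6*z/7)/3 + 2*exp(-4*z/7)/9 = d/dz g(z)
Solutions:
 g(z) = C1 - 5*z*log(z)/3 + 5*z*(-log(6) + 1 + log(7))/3 - 7*exp(-4*z/7)/18


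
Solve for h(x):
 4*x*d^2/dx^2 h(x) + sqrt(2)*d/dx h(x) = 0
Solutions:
 h(x) = C1 + C2*x^(1 - sqrt(2)/4)


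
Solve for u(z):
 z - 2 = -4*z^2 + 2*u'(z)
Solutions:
 u(z) = C1 + 2*z^3/3 + z^2/4 - z


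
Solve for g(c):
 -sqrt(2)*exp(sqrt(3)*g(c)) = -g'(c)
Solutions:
 g(c) = sqrt(3)*(2*log(-1/(C1 + sqrt(2)*c)) - log(3))/6


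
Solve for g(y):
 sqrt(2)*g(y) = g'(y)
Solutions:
 g(y) = C1*exp(sqrt(2)*y)


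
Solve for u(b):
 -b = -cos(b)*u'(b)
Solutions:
 u(b) = C1 + Integral(b/cos(b), b)


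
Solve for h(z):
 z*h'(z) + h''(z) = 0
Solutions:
 h(z) = C1 + C2*erf(sqrt(2)*z/2)


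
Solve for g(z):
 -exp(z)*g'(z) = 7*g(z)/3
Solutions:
 g(z) = C1*exp(7*exp(-z)/3)


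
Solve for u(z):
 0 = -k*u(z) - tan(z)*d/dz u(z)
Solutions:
 u(z) = C1*exp(-k*log(sin(z)))


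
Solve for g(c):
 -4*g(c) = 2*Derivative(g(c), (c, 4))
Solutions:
 g(c) = (C1*sin(2^(3/4)*c/2) + C2*cos(2^(3/4)*c/2))*exp(-2^(3/4)*c/2) + (C3*sin(2^(3/4)*c/2) + C4*cos(2^(3/4)*c/2))*exp(2^(3/4)*c/2)


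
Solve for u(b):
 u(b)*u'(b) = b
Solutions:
 u(b) = -sqrt(C1 + b^2)
 u(b) = sqrt(C1 + b^2)


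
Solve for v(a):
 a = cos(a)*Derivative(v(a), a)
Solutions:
 v(a) = C1 + Integral(a/cos(a), a)


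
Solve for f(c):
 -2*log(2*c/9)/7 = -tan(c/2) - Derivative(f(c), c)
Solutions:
 f(c) = C1 + 2*c*log(c)/7 - 4*c*log(3)/7 - 2*c/7 + 2*c*log(2)/7 + 2*log(cos(c/2))


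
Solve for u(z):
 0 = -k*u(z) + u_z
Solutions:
 u(z) = C1*exp(k*z)


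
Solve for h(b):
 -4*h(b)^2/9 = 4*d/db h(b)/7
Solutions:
 h(b) = 9/(C1 + 7*b)


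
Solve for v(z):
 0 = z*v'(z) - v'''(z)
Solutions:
 v(z) = C1 + Integral(C2*airyai(z) + C3*airybi(z), z)


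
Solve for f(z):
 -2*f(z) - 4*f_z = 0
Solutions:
 f(z) = C1*exp(-z/2)


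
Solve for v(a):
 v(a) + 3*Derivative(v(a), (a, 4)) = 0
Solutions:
 v(a) = (C1*sin(sqrt(2)*3^(3/4)*a/6) + C2*cos(sqrt(2)*3^(3/4)*a/6))*exp(-sqrt(2)*3^(3/4)*a/6) + (C3*sin(sqrt(2)*3^(3/4)*a/6) + C4*cos(sqrt(2)*3^(3/4)*a/6))*exp(sqrt(2)*3^(3/4)*a/6)


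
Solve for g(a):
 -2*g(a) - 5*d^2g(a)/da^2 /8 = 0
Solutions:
 g(a) = C1*sin(4*sqrt(5)*a/5) + C2*cos(4*sqrt(5)*a/5)


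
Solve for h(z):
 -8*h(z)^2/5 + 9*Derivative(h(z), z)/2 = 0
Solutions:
 h(z) = -45/(C1 + 16*z)


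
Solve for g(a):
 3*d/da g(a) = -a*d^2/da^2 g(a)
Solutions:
 g(a) = C1 + C2/a^2


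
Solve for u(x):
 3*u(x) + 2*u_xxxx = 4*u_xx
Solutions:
 u(x) = (C1*sin(2^(3/4)*3^(1/4)*x*sin(atan(sqrt(2)/2)/2)/2) + C2*cos(2^(3/4)*3^(1/4)*x*sin(atan(sqrt(2)/2)/2)/2))*exp(-2^(3/4)*3^(1/4)*x*cos(atan(sqrt(2)/2)/2)/2) + (C3*sin(2^(3/4)*3^(1/4)*x*sin(atan(sqrt(2)/2)/2)/2) + C4*cos(2^(3/4)*3^(1/4)*x*sin(atan(sqrt(2)/2)/2)/2))*exp(2^(3/4)*3^(1/4)*x*cos(atan(sqrt(2)/2)/2)/2)


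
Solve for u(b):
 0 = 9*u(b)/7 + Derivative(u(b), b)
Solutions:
 u(b) = C1*exp(-9*b/7)


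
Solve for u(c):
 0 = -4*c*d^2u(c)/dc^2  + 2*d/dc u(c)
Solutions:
 u(c) = C1 + C2*c^(3/2)


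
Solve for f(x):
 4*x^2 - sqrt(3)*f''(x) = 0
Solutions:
 f(x) = C1 + C2*x + sqrt(3)*x^4/9


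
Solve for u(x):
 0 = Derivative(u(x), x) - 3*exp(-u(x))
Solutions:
 u(x) = log(C1 + 3*x)


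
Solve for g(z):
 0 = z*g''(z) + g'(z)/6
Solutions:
 g(z) = C1 + C2*z^(5/6)


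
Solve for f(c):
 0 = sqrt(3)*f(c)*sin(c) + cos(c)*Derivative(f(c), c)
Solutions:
 f(c) = C1*cos(c)^(sqrt(3))


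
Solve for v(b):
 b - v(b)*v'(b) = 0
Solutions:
 v(b) = -sqrt(C1 + b^2)
 v(b) = sqrt(C1 + b^2)


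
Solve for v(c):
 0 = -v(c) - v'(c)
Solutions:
 v(c) = C1*exp(-c)


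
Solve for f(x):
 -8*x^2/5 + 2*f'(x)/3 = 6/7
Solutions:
 f(x) = C1 + 4*x^3/5 + 9*x/7


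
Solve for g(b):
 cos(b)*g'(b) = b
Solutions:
 g(b) = C1 + Integral(b/cos(b), b)


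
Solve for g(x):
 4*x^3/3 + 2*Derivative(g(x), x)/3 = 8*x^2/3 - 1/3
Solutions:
 g(x) = C1 - x^4/2 + 4*x^3/3 - x/2


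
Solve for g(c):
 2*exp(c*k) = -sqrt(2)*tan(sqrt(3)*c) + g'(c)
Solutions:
 g(c) = C1 + 2*Piecewise((exp(c*k)/k, Ne(k, 0)), (c, True)) - sqrt(6)*log(cos(sqrt(3)*c))/3


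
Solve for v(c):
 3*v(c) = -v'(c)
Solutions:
 v(c) = C1*exp(-3*c)


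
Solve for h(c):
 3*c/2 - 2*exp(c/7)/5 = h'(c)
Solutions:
 h(c) = C1 + 3*c^2/4 - 14*exp(c/7)/5


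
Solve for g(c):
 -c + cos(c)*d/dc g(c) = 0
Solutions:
 g(c) = C1 + Integral(c/cos(c), c)


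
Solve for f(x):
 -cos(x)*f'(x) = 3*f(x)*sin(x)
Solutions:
 f(x) = C1*cos(x)^3


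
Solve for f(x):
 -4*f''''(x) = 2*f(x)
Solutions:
 f(x) = (C1*sin(2^(1/4)*x/2) + C2*cos(2^(1/4)*x/2))*exp(-2^(1/4)*x/2) + (C3*sin(2^(1/4)*x/2) + C4*cos(2^(1/4)*x/2))*exp(2^(1/4)*x/2)


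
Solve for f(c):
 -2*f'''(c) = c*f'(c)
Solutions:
 f(c) = C1 + Integral(C2*airyai(-2^(2/3)*c/2) + C3*airybi(-2^(2/3)*c/2), c)


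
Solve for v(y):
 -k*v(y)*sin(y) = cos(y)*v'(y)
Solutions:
 v(y) = C1*exp(k*log(cos(y)))


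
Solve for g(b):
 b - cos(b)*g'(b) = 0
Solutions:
 g(b) = C1 + Integral(b/cos(b), b)


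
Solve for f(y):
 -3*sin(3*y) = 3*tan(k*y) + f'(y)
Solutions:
 f(y) = C1 - 3*Piecewise((-log(cos(k*y))/k, Ne(k, 0)), (0, True)) + cos(3*y)


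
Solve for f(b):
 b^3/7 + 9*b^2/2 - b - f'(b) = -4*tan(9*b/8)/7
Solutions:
 f(b) = C1 + b^4/28 + 3*b^3/2 - b^2/2 - 32*log(cos(9*b/8))/63


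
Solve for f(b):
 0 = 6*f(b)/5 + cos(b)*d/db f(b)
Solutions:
 f(b) = C1*(sin(b) - 1)^(3/5)/(sin(b) + 1)^(3/5)


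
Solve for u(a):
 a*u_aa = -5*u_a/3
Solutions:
 u(a) = C1 + C2/a^(2/3)


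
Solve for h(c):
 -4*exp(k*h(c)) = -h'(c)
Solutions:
 h(c) = Piecewise((log(-1/(C1*k + 4*c*k))/k, Ne(k, 0)), (nan, True))
 h(c) = Piecewise((C1 + 4*c, Eq(k, 0)), (nan, True))


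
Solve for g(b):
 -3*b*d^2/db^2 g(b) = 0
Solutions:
 g(b) = C1 + C2*b


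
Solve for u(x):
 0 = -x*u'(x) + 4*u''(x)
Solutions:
 u(x) = C1 + C2*erfi(sqrt(2)*x/4)


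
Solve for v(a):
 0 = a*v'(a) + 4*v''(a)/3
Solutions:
 v(a) = C1 + C2*erf(sqrt(6)*a/4)


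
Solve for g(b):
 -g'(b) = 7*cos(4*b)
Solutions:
 g(b) = C1 - 7*sin(4*b)/4


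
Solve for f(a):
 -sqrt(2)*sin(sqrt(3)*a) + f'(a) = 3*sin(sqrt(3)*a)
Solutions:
 f(a) = C1 - sqrt(3)*cos(sqrt(3)*a) - sqrt(6)*cos(sqrt(3)*a)/3


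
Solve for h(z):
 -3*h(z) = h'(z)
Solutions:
 h(z) = C1*exp(-3*z)


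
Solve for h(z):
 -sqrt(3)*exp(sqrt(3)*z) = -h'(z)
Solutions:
 h(z) = C1 + exp(sqrt(3)*z)


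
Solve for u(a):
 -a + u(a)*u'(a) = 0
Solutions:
 u(a) = -sqrt(C1 + a^2)
 u(a) = sqrt(C1 + a^2)


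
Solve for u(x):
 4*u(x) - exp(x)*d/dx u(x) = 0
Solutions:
 u(x) = C1*exp(-4*exp(-x))


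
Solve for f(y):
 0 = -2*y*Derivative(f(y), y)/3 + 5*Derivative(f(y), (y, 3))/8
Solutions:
 f(y) = C1 + Integral(C2*airyai(2*15^(2/3)*2^(1/3)*y/15) + C3*airybi(2*15^(2/3)*2^(1/3)*y/15), y)


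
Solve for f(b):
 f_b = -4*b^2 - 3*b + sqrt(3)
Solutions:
 f(b) = C1 - 4*b^3/3 - 3*b^2/2 + sqrt(3)*b


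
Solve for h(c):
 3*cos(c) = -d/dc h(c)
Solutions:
 h(c) = C1 - 3*sin(c)


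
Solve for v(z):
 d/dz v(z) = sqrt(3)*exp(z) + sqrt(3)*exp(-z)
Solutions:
 v(z) = C1 + 2*sqrt(3)*sinh(z)


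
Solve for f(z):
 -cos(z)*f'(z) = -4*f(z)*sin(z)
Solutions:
 f(z) = C1/cos(z)^4


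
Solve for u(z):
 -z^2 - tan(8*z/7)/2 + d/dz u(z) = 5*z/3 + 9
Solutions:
 u(z) = C1 + z^3/3 + 5*z^2/6 + 9*z - 7*log(cos(8*z/7))/16


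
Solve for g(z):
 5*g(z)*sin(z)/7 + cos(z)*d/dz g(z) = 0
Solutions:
 g(z) = C1*cos(z)^(5/7)


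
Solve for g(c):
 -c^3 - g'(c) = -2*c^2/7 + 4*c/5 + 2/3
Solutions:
 g(c) = C1 - c^4/4 + 2*c^3/21 - 2*c^2/5 - 2*c/3


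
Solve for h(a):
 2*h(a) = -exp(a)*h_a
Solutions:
 h(a) = C1*exp(2*exp(-a))


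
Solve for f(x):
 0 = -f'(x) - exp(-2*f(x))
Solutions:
 f(x) = log(-sqrt(C1 - 2*x))
 f(x) = log(C1 - 2*x)/2


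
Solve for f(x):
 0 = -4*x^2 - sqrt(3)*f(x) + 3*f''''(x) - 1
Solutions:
 f(x) = C1*exp(-3^(7/8)*x/3) + C2*exp(3^(7/8)*x/3) + C3*sin(3^(7/8)*x/3) + C4*cos(3^(7/8)*x/3) - 4*sqrt(3)*x^2/3 - sqrt(3)/3


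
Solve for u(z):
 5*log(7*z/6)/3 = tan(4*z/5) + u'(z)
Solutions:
 u(z) = C1 + 5*z*log(z)/3 - 5*z*log(6)/3 - 5*z/3 + 5*z*log(7)/3 + 5*log(cos(4*z/5))/4


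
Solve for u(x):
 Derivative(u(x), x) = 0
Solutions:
 u(x) = C1


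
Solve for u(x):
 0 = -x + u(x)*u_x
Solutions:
 u(x) = -sqrt(C1 + x^2)
 u(x) = sqrt(C1 + x^2)


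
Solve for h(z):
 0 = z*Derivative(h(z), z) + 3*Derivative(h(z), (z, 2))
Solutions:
 h(z) = C1 + C2*erf(sqrt(6)*z/6)


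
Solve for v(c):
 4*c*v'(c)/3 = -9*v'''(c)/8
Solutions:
 v(c) = C1 + Integral(C2*airyai(-2*2^(2/3)*c/3) + C3*airybi(-2*2^(2/3)*c/3), c)


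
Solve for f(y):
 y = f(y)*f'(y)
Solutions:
 f(y) = -sqrt(C1 + y^2)
 f(y) = sqrt(C1 + y^2)


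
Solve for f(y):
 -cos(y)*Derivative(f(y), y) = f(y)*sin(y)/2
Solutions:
 f(y) = C1*sqrt(cos(y))


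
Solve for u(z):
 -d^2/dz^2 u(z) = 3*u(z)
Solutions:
 u(z) = C1*sin(sqrt(3)*z) + C2*cos(sqrt(3)*z)


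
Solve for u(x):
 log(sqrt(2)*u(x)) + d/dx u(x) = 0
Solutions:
 2*Integral(1/(2*log(_y) + log(2)), (_y, u(x))) = C1 - x


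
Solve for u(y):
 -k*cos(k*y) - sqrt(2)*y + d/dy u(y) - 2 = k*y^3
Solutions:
 u(y) = C1 + k*y^4/4 + sqrt(2)*y^2/2 + 2*y + sin(k*y)


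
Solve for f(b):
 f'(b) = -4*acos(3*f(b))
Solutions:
 Integral(1/acos(3*_y), (_y, f(b))) = C1 - 4*b


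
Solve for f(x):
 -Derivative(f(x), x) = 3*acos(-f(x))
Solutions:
 Integral(1/acos(-_y), (_y, f(x))) = C1 - 3*x


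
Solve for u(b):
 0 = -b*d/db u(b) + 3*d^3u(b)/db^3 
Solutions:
 u(b) = C1 + Integral(C2*airyai(3^(2/3)*b/3) + C3*airybi(3^(2/3)*b/3), b)


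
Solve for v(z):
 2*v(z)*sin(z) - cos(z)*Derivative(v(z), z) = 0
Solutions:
 v(z) = C1/cos(z)^2


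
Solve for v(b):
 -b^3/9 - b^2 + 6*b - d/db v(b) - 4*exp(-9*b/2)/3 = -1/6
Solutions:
 v(b) = C1 - b^4/36 - b^3/3 + 3*b^2 + b/6 + 8*exp(-9*b/2)/27


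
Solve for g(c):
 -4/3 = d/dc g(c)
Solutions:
 g(c) = C1 - 4*c/3


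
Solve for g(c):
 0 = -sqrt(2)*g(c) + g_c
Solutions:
 g(c) = C1*exp(sqrt(2)*c)


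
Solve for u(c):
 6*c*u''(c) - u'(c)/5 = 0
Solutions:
 u(c) = C1 + C2*c^(31/30)


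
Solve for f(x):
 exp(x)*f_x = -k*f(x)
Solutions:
 f(x) = C1*exp(k*exp(-x))


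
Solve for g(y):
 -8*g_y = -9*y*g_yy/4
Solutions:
 g(y) = C1 + C2*y^(41/9)


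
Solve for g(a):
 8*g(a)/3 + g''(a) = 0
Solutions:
 g(a) = C1*sin(2*sqrt(6)*a/3) + C2*cos(2*sqrt(6)*a/3)


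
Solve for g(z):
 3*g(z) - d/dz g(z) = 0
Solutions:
 g(z) = C1*exp(3*z)


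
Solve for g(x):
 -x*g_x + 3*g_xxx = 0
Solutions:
 g(x) = C1 + Integral(C2*airyai(3^(2/3)*x/3) + C3*airybi(3^(2/3)*x/3), x)


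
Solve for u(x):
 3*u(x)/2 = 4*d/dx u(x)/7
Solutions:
 u(x) = C1*exp(21*x/8)


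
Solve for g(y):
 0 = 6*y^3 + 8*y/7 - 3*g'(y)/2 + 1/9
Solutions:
 g(y) = C1 + y^4 + 8*y^2/21 + 2*y/27


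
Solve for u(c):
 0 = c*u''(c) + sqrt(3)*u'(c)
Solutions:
 u(c) = C1 + C2*c^(1 - sqrt(3))


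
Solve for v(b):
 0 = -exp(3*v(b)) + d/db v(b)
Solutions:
 v(b) = log(-1/(C1 + 3*b))/3
 v(b) = log((-1/(C1 + b))^(1/3)*(-3^(2/3) - 3*3^(1/6)*I)/6)
 v(b) = log((-1/(C1 + b))^(1/3)*(-3^(2/3) + 3*3^(1/6)*I)/6)


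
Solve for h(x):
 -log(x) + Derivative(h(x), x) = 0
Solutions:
 h(x) = C1 + x*log(x) - x


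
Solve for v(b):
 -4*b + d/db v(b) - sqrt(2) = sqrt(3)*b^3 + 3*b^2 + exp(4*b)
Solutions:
 v(b) = C1 + sqrt(3)*b^4/4 + b^3 + 2*b^2 + sqrt(2)*b + exp(4*b)/4


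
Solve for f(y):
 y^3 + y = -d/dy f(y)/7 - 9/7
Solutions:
 f(y) = C1 - 7*y^4/4 - 7*y^2/2 - 9*y


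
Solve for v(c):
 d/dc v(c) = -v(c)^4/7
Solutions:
 v(c) = 7^(1/3)*(1/(C1 + 3*c))^(1/3)
 v(c) = 7^(1/3)*(-3^(2/3) - 3*3^(1/6)*I)*(1/(C1 + c))^(1/3)/6
 v(c) = 7^(1/3)*(-3^(2/3) + 3*3^(1/6)*I)*(1/(C1 + c))^(1/3)/6


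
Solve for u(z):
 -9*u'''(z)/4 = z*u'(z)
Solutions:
 u(z) = C1 + Integral(C2*airyai(-2^(2/3)*3^(1/3)*z/3) + C3*airybi(-2^(2/3)*3^(1/3)*z/3), z)


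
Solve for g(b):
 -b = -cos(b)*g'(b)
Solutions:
 g(b) = C1 + Integral(b/cos(b), b)


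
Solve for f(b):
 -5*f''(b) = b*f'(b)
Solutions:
 f(b) = C1 + C2*erf(sqrt(10)*b/10)


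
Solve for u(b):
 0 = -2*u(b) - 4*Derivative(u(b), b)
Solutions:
 u(b) = C1*exp(-b/2)


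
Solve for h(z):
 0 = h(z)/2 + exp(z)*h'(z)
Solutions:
 h(z) = C1*exp(exp(-z)/2)


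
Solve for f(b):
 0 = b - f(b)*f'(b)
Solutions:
 f(b) = -sqrt(C1 + b^2)
 f(b) = sqrt(C1 + b^2)


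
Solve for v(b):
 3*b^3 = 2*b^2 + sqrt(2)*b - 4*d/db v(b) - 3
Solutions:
 v(b) = C1 - 3*b^4/16 + b^3/6 + sqrt(2)*b^2/8 - 3*b/4


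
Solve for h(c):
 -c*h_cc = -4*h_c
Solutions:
 h(c) = C1 + C2*c^5


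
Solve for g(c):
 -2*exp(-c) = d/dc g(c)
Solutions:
 g(c) = C1 + 2*exp(-c)


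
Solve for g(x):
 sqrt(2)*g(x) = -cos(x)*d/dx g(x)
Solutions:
 g(x) = C1*(sin(x) - 1)^(sqrt(2)/2)/(sin(x) + 1)^(sqrt(2)/2)


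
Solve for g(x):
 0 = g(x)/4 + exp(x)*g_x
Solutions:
 g(x) = C1*exp(exp(-x)/4)


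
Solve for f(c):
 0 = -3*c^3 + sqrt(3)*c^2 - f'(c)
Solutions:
 f(c) = C1 - 3*c^4/4 + sqrt(3)*c^3/3


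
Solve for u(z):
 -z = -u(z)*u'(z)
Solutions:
 u(z) = -sqrt(C1 + z^2)
 u(z) = sqrt(C1 + z^2)


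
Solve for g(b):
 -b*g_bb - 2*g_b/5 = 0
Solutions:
 g(b) = C1 + C2*b^(3/5)


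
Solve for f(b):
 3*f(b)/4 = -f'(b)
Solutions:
 f(b) = C1*exp(-3*b/4)


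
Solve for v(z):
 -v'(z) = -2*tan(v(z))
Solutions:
 v(z) = pi - asin(C1*exp(2*z))
 v(z) = asin(C1*exp(2*z))


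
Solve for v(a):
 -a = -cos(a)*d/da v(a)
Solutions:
 v(a) = C1 + Integral(a/cos(a), a)


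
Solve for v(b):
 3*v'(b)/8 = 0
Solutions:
 v(b) = C1


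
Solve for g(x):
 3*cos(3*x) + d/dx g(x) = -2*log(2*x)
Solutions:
 g(x) = C1 - 2*x*log(x) - 2*x*log(2) + 2*x - sin(3*x)


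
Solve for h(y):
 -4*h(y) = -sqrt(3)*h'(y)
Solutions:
 h(y) = C1*exp(4*sqrt(3)*y/3)


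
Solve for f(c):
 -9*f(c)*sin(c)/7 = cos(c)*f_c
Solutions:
 f(c) = C1*cos(c)^(9/7)


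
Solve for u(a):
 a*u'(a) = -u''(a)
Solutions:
 u(a) = C1 + C2*erf(sqrt(2)*a/2)


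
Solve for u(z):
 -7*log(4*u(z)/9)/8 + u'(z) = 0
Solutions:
 -8*Integral(1/(log(_y) - 2*log(3) + 2*log(2)), (_y, u(z)))/7 = C1 - z


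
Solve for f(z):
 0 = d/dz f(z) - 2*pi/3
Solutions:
 f(z) = C1 + 2*pi*z/3


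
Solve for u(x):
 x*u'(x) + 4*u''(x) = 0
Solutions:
 u(x) = C1 + C2*erf(sqrt(2)*x/4)


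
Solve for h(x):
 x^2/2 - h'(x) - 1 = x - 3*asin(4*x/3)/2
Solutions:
 h(x) = C1 + x^3/6 - x^2/2 + 3*x*asin(4*x/3)/2 - x + 3*sqrt(9 - 16*x^2)/8


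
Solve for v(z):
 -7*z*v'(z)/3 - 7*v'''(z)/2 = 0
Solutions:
 v(z) = C1 + Integral(C2*airyai(-2^(1/3)*3^(2/3)*z/3) + C3*airybi(-2^(1/3)*3^(2/3)*z/3), z)


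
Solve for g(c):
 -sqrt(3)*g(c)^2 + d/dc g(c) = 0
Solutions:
 g(c) = -1/(C1 + sqrt(3)*c)


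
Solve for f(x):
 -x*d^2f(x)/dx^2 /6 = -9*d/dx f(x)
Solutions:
 f(x) = C1 + C2*x^55


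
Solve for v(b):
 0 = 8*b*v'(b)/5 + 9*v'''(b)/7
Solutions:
 v(b) = C1 + Integral(C2*airyai(-2*525^(1/3)*b/15) + C3*airybi(-2*525^(1/3)*b/15), b)


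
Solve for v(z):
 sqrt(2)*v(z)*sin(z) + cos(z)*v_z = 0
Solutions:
 v(z) = C1*cos(z)^(sqrt(2))


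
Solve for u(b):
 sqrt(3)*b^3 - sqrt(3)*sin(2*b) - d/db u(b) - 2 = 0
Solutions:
 u(b) = C1 + sqrt(3)*b^4/4 - 2*b + sqrt(3)*cos(2*b)/2


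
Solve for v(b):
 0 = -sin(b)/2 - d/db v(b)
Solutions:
 v(b) = C1 + cos(b)/2


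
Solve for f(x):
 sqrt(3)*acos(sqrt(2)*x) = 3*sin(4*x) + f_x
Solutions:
 f(x) = C1 + sqrt(3)*(x*acos(sqrt(2)*x) - sqrt(2)*sqrt(1 - 2*x^2)/2) + 3*cos(4*x)/4


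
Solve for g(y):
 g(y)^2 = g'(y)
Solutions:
 g(y) = -1/(C1 + y)


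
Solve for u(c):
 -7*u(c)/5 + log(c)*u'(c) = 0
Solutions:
 u(c) = C1*exp(7*li(c)/5)


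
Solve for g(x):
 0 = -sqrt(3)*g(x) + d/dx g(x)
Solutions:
 g(x) = C1*exp(sqrt(3)*x)


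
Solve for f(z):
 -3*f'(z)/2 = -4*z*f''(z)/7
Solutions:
 f(z) = C1 + C2*z^(29/8)


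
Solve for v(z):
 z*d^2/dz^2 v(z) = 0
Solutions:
 v(z) = C1 + C2*z


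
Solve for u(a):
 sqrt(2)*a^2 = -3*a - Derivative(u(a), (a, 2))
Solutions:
 u(a) = C1 + C2*a - sqrt(2)*a^4/12 - a^3/2


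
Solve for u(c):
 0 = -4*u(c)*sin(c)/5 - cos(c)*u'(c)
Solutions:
 u(c) = C1*cos(c)^(4/5)


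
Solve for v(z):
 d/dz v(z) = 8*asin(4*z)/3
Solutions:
 v(z) = C1 + 8*z*asin(4*z)/3 + 2*sqrt(1 - 16*z^2)/3
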